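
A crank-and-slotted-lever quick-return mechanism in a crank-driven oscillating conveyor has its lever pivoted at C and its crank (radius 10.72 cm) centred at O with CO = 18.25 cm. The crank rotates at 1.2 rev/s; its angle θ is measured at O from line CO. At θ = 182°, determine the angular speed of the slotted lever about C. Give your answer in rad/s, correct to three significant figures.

ω = 7.54 rad/s (from 1.2 rev/s).
Crank pin A relative to C: A = (d + r cosθ, r sinθ); lever angle φ = atan2(r sinθ, d + r cosθ).
Differentiating tanφ: φ̇ = rω(d cosθ + r)/(d² + r² + 2dr cosθ).
d² + r² + 2dr cosθ = |CA|² = 0.00569393 m²;  d cosθ + r = -0.075189 m.
|ω_lever| = |0.1072·7.54·-0.075189| / 0.00569393 = 10.673 rad/s.

10.7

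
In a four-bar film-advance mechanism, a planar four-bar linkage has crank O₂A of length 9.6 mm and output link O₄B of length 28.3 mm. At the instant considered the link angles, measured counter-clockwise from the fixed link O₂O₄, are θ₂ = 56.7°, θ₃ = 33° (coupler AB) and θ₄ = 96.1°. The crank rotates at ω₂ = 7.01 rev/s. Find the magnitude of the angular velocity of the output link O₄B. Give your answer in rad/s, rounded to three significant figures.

6.73

ω₂ = 44.05 rad/s (from 7.01 rev/s).
Differentiating the loop-closure r₂e^{iθ₂}+r₃e^{iθ₃}=r₁+r₄e^{iθ₄} gives r₂ω₂e^{iθ₂}+r₃ω₃e^{iθ₃}=r₄ω₄e^{iθ₄}.
Eliminating the other unknown: ω₄ = r₂ω₂ sin(θ₂−θ₃) / [r₄ sin(θ₄−θ₃)].
Numerator sine = +0.40195; denominator sine = +0.89180.
Result = 0.0096·44.05·(+0.40195) / (0.0283·(+0.89180)) = +6.7342 rad/s; magnitude 6.7342 rad/s.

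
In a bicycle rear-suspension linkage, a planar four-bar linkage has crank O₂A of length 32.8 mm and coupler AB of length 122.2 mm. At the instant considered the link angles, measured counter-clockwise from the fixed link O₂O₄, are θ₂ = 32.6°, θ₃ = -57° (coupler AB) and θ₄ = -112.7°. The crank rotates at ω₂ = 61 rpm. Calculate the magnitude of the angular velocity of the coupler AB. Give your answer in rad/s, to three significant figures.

ω₂ = 6.388 rad/s (from 61 rpm).
Differentiating the loop-closure r₂e^{iθ₂}+r₃e^{iθ₃}=r₁+r₄e^{iθ₄} gives r₂ω₂e^{iθ₂}+r₃ω₃e^{iθ₃}=r₄ω₄e^{iθ₄}.
Eliminating the other unknown: ω₃ = r₂ω₂ sin(θ₄−θ₂) / [r₃ sin(θ₃−θ₄)].
Numerator sine = -0.56928; denominator sine = +0.82610.
Result = 0.0328·6.388·(-0.56928) / (0.1222·(+0.82610)) = -1.1816 rad/s; magnitude 1.1816 rad/s.

1.18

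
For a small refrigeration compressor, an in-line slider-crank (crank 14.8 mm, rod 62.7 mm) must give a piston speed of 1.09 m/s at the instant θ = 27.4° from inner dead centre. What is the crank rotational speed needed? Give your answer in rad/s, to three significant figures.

132

For an in-line slider-crank, |v_piston| = rω|sinθ|·[1 + r cosθ/√(L² − r² sin²θ)].
With r = 0.0148 m, L = 0.0627 m, θ = 27.4°: the bracketed kinematic factor |dx/dθ| = 0.0082468 m.
ω = v/|dx/dθ| = 1.09/0.0082468 = 132.17 rad/s.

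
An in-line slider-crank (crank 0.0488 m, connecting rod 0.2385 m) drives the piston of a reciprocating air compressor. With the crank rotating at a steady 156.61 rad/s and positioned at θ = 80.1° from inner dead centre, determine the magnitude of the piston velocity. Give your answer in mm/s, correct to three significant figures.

7800

ω = 156.6 rad/s
For an in-line slider-crank, x = r cosθ + √(L² − r² sin²θ), so v = −rω sinθ·[1 + r cosθ/√(L² − r² sin²θ)].
With r = 0.0488 m, L = 0.2385 m, θ = 80.1°: √(L² − r² sin²θ) = 0.2336 m.
v = −0.0488·156.6·0.98511·[1 + 0.0488·0.17193/0.2336] = -7.7992 m/s.
|v| = 7.7992 m/s = 7799.2 mm/s.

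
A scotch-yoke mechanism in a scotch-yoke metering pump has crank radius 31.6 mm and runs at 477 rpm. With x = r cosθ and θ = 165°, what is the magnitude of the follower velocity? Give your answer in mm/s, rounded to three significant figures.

409

ω = 49.95 rad/s (from 477 rpm).
x = r cosθ ⇒ ẋ = −rω sinθ.
|v| = rω|sinθ| = 0.0316·49.95·|sin 165°| = 0.40854 m/s = 408.54 mm/s.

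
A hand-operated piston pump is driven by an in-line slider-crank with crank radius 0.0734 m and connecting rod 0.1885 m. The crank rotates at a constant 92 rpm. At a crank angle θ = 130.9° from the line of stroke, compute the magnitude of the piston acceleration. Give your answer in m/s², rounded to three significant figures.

ω = 2π·92/60 = 9.634 rad/s
x(θ) = r cosθ + √(L² − r² sin²θ); with ω constant, a = ω²·d²x/dθ².
d²x/dθ² = −r cosθ − r²(cos2θ)/√u − r⁴ sin²2θ/(4u^{3/2}),  u = L² − r² sin²θ = 0.0324543 m².
Substituting r = 0.0734 m, L = 0.1885 m, θ = 130.9°: d²x/dθ² = +0.051108 m.
a = ω²·d²x/dθ² = (9.634)²·(+0.051108) = +4.7437 m/s²;  |a| = 4.7437 m/s².

4.74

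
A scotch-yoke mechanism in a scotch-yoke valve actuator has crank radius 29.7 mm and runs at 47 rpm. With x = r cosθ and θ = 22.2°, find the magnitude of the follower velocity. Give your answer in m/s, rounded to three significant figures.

ω = 4.922 rad/s (from 47 rpm).
x = r cosθ ⇒ ẋ = −rω sinθ.
|v| = rω|sinθ| = 0.0297·4.922·|sin 22.2°| = 0.055232 m/s.

0.0552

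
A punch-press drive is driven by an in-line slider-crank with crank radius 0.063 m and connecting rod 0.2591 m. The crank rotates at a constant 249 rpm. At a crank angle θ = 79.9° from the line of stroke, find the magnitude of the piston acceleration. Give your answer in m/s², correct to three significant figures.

2.54

ω = 2π·249/60 = 26.08 rad/s
x(θ) = r cosθ + √(L² − r² sin²θ); with ω constant, a = ω²·d²x/dθ².
d²x/dθ² = −r cosθ − r²(cos2θ)/√u − r⁴ sin²2θ/(4u^{3/2}),  u = L² − r² sin²θ = 0.0632859 m².
Substituting r = 0.063 m, L = 0.2591 m, θ = 79.9°: d²x/dθ² = +0.0037291 m.
a = ω²·d²x/dθ² = (26.08)²·(+0.0037291) = +2.5355 m/s²;  |a| = 2.5355 m/s².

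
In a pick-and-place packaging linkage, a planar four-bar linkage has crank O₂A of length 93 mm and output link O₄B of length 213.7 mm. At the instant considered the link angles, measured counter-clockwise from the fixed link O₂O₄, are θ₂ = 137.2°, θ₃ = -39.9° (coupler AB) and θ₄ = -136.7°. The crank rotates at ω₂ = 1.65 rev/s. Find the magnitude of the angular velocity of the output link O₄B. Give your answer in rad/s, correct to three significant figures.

0.230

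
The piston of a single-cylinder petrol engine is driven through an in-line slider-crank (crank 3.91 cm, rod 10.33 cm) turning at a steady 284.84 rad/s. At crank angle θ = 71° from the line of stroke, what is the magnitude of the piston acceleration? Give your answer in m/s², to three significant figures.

ω = 284.8 rad/s
x(θ) = r cosθ + √(L² − r² sin²θ); with ω constant, a = ω²·d²x/dθ².
d²x/dθ² = −r cosθ − r²(cos2θ)/√u − r⁴ sin²2θ/(4u^{3/2}),  u = L² − r² sin²θ = 0.00930413 m².
Substituting r = 0.0391 m, L = 0.1033 m, θ = 71°: d²x/dθ² = -0.00048692 m.
a = ω²·d²x/dθ² = (284.8)²·(-0.00048692) = -39.506 m/s²;  |a| = 39.506 m/s².

39.5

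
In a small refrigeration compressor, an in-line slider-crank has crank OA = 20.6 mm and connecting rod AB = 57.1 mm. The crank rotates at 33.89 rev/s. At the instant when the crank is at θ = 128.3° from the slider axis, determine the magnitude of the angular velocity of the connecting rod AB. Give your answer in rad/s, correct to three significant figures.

49.6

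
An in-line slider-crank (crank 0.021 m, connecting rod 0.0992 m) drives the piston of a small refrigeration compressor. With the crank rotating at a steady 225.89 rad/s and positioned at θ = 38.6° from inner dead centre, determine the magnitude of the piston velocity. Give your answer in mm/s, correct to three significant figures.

ω = 225.9 rad/s
For an in-line slider-crank, x = r cosθ + √(L² − r² sin²θ), so v = −rω sinθ·[1 + r cosθ/√(L² − r² sin²θ)].
With r = 0.021 m, L = 0.0992 m, θ = 38.6°: √(L² − r² sin²θ) = 0.098331 m.
v = −0.021·225.9·0.62388·[1 + 0.021·0.78152/0.098331] = -3.4534 m/s.
|v| = 3.4534 m/s = 3453.4 mm/s.

3450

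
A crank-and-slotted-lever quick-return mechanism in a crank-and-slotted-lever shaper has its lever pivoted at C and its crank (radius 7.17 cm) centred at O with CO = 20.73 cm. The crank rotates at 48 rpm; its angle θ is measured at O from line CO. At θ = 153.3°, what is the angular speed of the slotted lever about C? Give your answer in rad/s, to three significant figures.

1.90

ω = 5.027 rad/s (from 48 rpm).
Crank pin A relative to C: A = (d + r cosθ, r sinθ); lever angle φ = atan2(r sinθ, d + r cosθ).
Differentiating tanφ: φ̇ = rω(d cosθ + r)/(d² + r² + 2dr cosθ).
d² + r² + 2dr cosθ = |CA|² = 0.0215571 m²;  d cosθ + r = -0.1135 m.
|ω_lever| = |0.0717·5.027·-0.1135| / 0.0215571 = 1.8975 rad/s.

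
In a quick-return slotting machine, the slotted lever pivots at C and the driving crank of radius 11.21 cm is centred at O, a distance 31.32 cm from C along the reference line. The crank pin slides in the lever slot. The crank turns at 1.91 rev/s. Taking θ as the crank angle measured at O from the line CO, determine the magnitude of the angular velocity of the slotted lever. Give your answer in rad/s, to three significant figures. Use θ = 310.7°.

ω = 12 rad/s (from 1.91 rev/s).
Crank pin A relative to C: A = (d + r cosθ, r sinθ); lever angle φ = atan2(r sinθ, d + r cosθ).
Differentiating tanφ: φ̇ = rω(d cosθ + r)/(d² + r² + 2dr cosθ).
d² + r² + 2dr cosθ = |CA|² = 0.156451 m²;  d cosθ + r = +0.31634 m.
|ω_lever| = |0.1121·12·+0.31634| / 0.156451 = 2.7201 rad/s.

2.72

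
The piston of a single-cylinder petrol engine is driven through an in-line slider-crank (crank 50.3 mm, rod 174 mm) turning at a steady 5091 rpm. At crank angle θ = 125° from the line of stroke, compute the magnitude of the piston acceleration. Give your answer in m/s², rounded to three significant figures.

ω = 2π·5091/60 = 533.1 rad/s
x(θ) = r cosθ + √(L² − r² sin²θ); with ω constant, a = ω²·d²x/dθ².
d²x/dθ² = −r cosθ − r²(cos2θ)/√u − r⁴ sin²2θ/(4u^{3/2}),  u = L² − r² sin²θ = 0.0285783 m².
Substituting r = 0.0503 m, L = 0.174 m, θ = 125°: d²x/dθ² = +0.033677 m.
a = ω²·d²x/dθ² = (533.1)²·(+0.033677) = +9571.9 m/s²;  |a| = 9571.9 m/s².

9570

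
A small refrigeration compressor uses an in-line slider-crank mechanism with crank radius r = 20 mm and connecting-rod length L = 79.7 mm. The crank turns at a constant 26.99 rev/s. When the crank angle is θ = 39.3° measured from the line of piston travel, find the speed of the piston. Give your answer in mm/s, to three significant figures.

2570

ω = 2π·27 = 169.6 rad/s
For an in-line slider-crank, x = r cosθ + √(L² − r² sin²θ), so v = −rω sinθ·[1 + r cosθ/√(L² − r² sin²θ)].
With r = 0.02 m, L = 0.0797 m, θ = 39.3°: √(L² − r² sin²θ) = 0.078687 m.
v = −0.02·169.6·0.63338·[1 + 0.02·0.77384/0.078687] = -2.5707 m/s.
|v| = 2.5707 m/s = 2570.7 mm/s.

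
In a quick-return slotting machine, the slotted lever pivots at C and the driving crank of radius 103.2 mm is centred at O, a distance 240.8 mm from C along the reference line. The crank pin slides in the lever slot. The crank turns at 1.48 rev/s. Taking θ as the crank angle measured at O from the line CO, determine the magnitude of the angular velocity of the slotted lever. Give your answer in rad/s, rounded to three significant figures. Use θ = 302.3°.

ω = 9.299 rad/s (from 1.48 rev/s).
Crank pin A relative to C: A = (d + r cosθ, r sinθ); lever angle φ = atan2(r sinθ, d + r cosθ).
Differentiating tanφ: φ̇ = rω(d cosθ + r)/(d² + r² + 2dr cosθ).
d² + r² + 2dr cosθ = |CA|² = 0.0951928 m²;  d cosθ + r = +0.23187 m.
|ω_lever| = |0.1032·9.299·+0.23187| / 0.0951928 = 2.3376 rad/s.

2.34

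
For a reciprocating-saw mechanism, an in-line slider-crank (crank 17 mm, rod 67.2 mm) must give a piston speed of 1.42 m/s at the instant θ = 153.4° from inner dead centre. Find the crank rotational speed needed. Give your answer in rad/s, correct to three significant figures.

For an in-line slider-crank, |v_piston| = rω|sinθ|·[1 + r cosθ/√(L² − r² sin²θ)].
With r = 0.017 m, L = 0.0672 m, θ = 153.4°: the bracketed kinematic factor |dx/dθ| = 0.0058789 m.
ω = v/|dx/dθ| = 1.42/0.0058789 = 241.54 rad/s.

242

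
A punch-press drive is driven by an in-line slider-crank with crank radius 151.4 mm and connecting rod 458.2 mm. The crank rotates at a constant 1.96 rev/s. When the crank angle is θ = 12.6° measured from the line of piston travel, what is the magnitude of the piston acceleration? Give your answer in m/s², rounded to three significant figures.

29.3

ω = 2π·1.96 = 12.32 rad/s
x(θ) = r cosθ + √(L² − r² sin²θ); with ω constant, a = ω²·d²x/dθ².
d²x/dθ² = −r cosθ − r²(cos2θ)/√u − r⁴ sin²2θ/(4u^{3/2}),  u = L² − r² sin²θ = 0.208856 m².
Substituting r = 0.1514 m, L = 0.4582 m, θ = 12.6°: d²x/dθ² = -0.19339 m.
a = ω²·d²x/dθ² = (12.32)²·(-0.19339) = -29.329 m/s²;  |a| = 29.329 m/s².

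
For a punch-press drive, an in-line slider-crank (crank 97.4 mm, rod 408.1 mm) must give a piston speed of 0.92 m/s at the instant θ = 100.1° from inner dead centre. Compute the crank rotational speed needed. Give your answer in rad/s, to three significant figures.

For an in-line slider-crank, |v_piston| = rω|sinθ|·[1 + r cosθ/√(L² − r² sin²θ)].
With r = 0.0974 m, L = 0.4081 m, θ = 100.1°: the bracketed kinematic factor |dx/dθ| = 0.091762 m.
ω = v/|dx/dθ| = 0.92/0.091762 = 10.026 rad/s.

10.0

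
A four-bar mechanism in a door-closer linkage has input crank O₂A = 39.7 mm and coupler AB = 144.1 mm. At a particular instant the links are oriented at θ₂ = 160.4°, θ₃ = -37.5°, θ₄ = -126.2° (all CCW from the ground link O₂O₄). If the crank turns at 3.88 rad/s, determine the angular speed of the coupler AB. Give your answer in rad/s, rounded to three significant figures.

1.02

ω₂ = 3.88 rad/s
Differentiating the loop-closure r₂e^{iθ₂}+r₃e^{iθ₃}=r₁+r₄e^{iθ₄} gives r₂ω₂e^{iθ₂}+r₃ω₃e^{iθ₃}=r₄ω₄e^{iθ₄}.
Eliminating the other unknown: ω₃ = r₂ω₂ sin(θ₄−θ₂) / [r₃ sin(θ₃−θ₄)].
Numerator sine = +0.95832; denominator sine = +0.99974.
Result = 0.0397·3.88·(+0.95832) / (0.1441·(+0.99974)) = +1.0247 rad/s; magnitude 1.0247 rad/s.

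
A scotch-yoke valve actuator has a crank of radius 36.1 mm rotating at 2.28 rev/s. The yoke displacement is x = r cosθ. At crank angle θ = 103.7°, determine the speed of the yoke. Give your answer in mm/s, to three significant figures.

ω = 14.33 rad/s (from 2.28 rev/s).
x = r cosθ ⇒ ẋ = −rω sinθ.
|v| = rω|sinθ| = 0.0361·14.33·|sin 103.7°| = 0.50244 m/s = 502.44 mm/s.

502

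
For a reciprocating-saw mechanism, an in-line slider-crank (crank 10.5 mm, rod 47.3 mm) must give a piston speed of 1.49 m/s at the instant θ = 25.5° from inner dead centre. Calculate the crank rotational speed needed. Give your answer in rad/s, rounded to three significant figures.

274

For an in-line slider-crank, |v_piston| = rω|sinθ|·[1 + r cosθ/√(L² − r² sin²θ)].
With r = 0.0105 m, L = 0.0473 m, θ = 25.5°: the bracketed kinematic factor |dx/dθ| = 0.0054302 m.
ω = v/|dx/dθ| = 1.49/0.0054302 = 274.39 rad/s.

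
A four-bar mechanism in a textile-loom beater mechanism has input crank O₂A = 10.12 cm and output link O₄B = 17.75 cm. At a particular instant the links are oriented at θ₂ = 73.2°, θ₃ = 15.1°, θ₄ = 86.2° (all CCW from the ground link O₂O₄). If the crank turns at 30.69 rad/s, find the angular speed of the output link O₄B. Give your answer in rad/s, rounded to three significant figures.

15.7

ω₂ = 30.69 rad/s
Differentiating the loop-closure r₂e^{iθ₂}+r₃e^{iθ₃}=r₁+r₄e^{iθ₄} gives r₂ω₂e^{iθ₂}+r₃ω₃e^{iθ₃}=r₄ω₄e^{iθ₄}.
Eliminating the other unknown: ω₄ = r₂ω₂ sin(θ₂−θ₃) / [r₄ sin(θ₄−θ₃)].
Numerator sine = +0.84897; denominator sine = +0.94609.
Result = 0.1012·30.69·(+0.84897) / (0.1775·(+0.94609)) = +15.702 rad/s; magnitude 15.702 rad/s.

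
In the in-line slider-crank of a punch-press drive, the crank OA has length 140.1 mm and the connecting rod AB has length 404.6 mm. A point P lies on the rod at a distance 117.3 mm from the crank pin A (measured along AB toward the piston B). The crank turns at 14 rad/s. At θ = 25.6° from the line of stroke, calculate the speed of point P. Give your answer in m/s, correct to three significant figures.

1.56

ω = 14 rad/s.  Crank-pin speed |V_A| = rω = 1.9614 m/s, perpendicular to OA.
Rod angle: sinφ = −(r/L) sinθ ⇒ φ = -8.605°; ω_rod = −rω cosθ/√(L²−r²sin²θ) = -4.4216 rad/s.
V_P = V_A + ω_rod × AP, with AP = 0.1173 m along the rod.
Components: V_Px = −rω sinθ − a·ω_rod·sinφ = -0.92509 m/s;  V_Py = rω cosθ + a·ω_rod·cosφ = +1.256 m/s.
|V_P| = √(V_Px² + V_Py²) = 1.5599 m/s.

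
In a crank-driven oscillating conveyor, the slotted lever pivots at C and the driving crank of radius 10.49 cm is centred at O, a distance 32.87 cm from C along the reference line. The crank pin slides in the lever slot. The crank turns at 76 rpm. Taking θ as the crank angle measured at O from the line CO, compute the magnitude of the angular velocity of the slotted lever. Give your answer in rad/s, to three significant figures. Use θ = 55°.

1.54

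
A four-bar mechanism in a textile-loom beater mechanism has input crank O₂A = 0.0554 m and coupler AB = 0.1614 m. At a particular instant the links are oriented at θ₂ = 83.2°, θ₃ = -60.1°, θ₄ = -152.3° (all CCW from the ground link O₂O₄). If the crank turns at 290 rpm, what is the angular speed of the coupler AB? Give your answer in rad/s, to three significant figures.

8.60

ω₂ = 30.37 rad/s (from 290 rpm).
Differentiating the loop-closure r₂e^{iθ₂}+r₃e^{iθ₃}=r₁+r₄e^{iθ₄} gives r₂ω₂e^{iθ₂}+r₃ω₃e^{iθ₃}=r₄ω₄e^{iθ₄}.
Eliminating the other unknown: ω₃ = r₂ω₂ sin(θ₄−θ₂) / [r₃ sin(θ₃−θ₄)].
Numerator sine = +0.82413; denominator sine = +0.99926.
Result = 0.0554·30.37·(+0.82413) / (0.1614·(+0.99926)) = +8.597 rad/s; magnitude 8.597 rad/s.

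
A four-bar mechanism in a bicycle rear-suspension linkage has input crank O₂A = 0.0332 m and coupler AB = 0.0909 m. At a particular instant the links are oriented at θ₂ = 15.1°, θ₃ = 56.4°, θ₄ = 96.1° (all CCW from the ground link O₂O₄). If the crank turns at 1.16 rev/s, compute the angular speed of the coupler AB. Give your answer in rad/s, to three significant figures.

4.12

ω₂ = 7.288 rad/s (from 1.16 rev/s).
Differentiating the loop-closure r₂e^{iθ₂}+r₃e^{iθ₃}=r₁+r₄e^{iθ₄} gives r₂ω₂e^{iθ₂}+r₃ω₃e^{iθ₃}=r₄ω₄e^{iθ₄}.
Eliminating the other unknown: ω₃ = r₂ω₂ sin(θ₄−θ₂) / [r₃ sin(θ₃−θ₄)].
Numerator sine = +0.98769; denominator sine = -0.63877.
Result = 0.0332·7.288·(+0.98769) / (0.0909·(-0.63877)) = -4.1161 rad/s; magnitude 4.1161 rad/s.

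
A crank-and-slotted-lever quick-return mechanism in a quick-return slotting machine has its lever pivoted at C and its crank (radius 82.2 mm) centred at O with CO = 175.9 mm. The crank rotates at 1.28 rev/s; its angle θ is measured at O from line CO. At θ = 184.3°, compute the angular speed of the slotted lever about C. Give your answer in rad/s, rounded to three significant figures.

6.95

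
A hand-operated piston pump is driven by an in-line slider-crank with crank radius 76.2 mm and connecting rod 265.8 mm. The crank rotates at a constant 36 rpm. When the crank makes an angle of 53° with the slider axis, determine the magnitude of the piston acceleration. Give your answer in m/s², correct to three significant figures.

0.570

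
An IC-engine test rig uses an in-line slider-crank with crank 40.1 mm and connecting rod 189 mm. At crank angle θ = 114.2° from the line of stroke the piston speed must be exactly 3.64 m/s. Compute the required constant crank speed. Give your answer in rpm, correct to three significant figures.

1040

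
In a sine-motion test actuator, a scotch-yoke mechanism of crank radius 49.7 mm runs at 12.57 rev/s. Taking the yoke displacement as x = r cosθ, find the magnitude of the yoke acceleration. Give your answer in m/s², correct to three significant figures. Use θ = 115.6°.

ω = 78.98 rad/s (from 12.57 rev/s).
x = r cosθ ⇒ ẍ = −rω² cosθ (ω constant).
|a| = rω²|cosθ| = 0.0497·(78.98)²·|cos 115.6°| = 133.95 m/s².

134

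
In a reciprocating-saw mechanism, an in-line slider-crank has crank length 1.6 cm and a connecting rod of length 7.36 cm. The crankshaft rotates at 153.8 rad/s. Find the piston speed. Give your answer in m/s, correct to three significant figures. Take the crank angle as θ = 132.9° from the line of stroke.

1.53

ω = 153.8 rad/s
For an in-line slider-crank, x = r cosθ + √(L² − r² sin²θ), so v = −rω sinθ·[1 + r cosθ/√(L² − r² sin²θ)].
With r = 0.016 m, L = 0.0736 m, θ = 132.9°: √(L² − r² sin²θ) = 0.072661 m.
v = −0.016·153.8·0.73254·[1 + 0.016·-0.68072/0.072661] = -1.5324 m/s.
|v| = 1.5324 m/s.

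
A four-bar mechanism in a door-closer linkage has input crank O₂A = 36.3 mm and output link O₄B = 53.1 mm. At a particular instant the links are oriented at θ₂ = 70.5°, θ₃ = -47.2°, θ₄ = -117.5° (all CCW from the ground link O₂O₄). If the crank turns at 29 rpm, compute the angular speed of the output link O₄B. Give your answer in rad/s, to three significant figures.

ω₂ = 3.037 rad/s (from 29 rpm).
Differentiating the loop-closure r₂e^{iθ₂}+r₃e^{iθ₃}=r₁+r₄e^{iθ₄} gives r₂ω₂e^{iθ₂}+r₃ω₃e^{iθ₃}=r₄ω₄e^{iθ₄}.
Eliminating the other unknown: ω₄ = r₂ω₂ sin(θ₂−θ₃) / [r₄ sin(θ₄−θ₃)].
Numerator sine = +0.88539; denominator sine = -0.94147.
Result = 0.0363·3.037·(+0.88539) / (0.0531·(-0.94147)) = -1.9524 rad/s; magnitude 1.9524 rad/s.

1.95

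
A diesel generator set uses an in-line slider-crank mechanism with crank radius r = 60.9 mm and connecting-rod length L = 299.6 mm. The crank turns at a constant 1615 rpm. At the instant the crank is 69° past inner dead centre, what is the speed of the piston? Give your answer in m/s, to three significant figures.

ω = 2π·1615/60 = 169.1 rad/s
For an in-line slider-crank, x = r cosθ + √(L² − r² sin²θ), so v = −rω sinθ·[1 + r cosθ/√(L² − r² sin²θ)].
With r = 0.0609 m, L = 0.2996 m, θ = 69°: √(L² − r² sin²θ) = 0.29416 m.
v = −0.0609·169.1·0.93358·[1 + 0.0609·0.35837/0.29416] = -10.329 m/s.
|v| = 10.329 m/s.

10.3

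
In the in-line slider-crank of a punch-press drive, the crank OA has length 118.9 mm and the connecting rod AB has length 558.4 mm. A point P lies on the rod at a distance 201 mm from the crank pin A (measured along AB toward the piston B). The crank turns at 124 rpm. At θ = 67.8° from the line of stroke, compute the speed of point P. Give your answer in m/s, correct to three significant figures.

1.52

ω = 12.99 rad/s.  Crank-pin speed |V_A| = rω = 1.5439 m/s, perpendicular to OA.
Rod angle: sinφ = −(r/L) sinθ ⇒ φ = -11.370°; ω_rod = −rω cosθ/√(L²−r²sin²θ) = -1.0656 rad/s.
V_P = V_A + ω_rod × AP, with AP = 0.201 m along the rod.
Components: V_Px = −rω sinθ − a·ω_rod·sinφ = -1.4717 m/s;  V_Py = rω cosθ + a·ω_rod·cosφ = +0.37338 m/s.
|V_P| = √(V_Px² + V_Py²) = 1.5183 m/s.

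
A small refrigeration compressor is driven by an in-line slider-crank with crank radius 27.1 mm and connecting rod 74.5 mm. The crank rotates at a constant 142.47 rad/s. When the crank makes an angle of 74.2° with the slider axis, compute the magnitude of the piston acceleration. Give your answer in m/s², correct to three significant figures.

29.9

ω = 142.5 rad/s
x(θ) = r cosθ + √(L² − r² sin²θ); with ω constant, a = ω²·d²x/dθ².
d²x/dθ² = −r cosθ − r²(cos2θ)/√u − r⁴ sin²2θ/(4u^{3/2}),  u = L² − r² sin²θ = 0.00487029 m².
Substituting r = 0.0271 m, L = 0.0745 m, θ = 74.2°: d²x/dθ² = +0.0014755 m.
a = ω²·d²x/dθ² = (142.5)²·(+0.0014755) = +29.948 m/s²;  |a| = 29.948 m/s².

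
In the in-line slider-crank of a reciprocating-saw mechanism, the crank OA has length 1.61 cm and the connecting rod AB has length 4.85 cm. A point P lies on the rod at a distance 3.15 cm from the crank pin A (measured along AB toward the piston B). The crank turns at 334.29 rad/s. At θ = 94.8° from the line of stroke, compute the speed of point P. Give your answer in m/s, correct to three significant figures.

ω = 334.3 rad/s.  Crank-pin speed |V_A| = rω = 5.3821 m/s, perpendicular to OA.
Rod angle: sinφ = −(r/L) sinθ ⇒ φ = -19.317°; ω_rod = −rω cosθ/√(L²−r²sin²θ) = +9.8397 rad/s.
V_P = V_A + ω_rod × AP, with AP = 0.0315 m along the rod.
Components: V_Px = −rω sinθ − a·ω_rod·sinφ = -5.2607 m/s;  V_Py = rω cosθ + a·ω_rod·cosφ = -0.15786 m/s.
|V_P| = √(V_Px² + V_Py²) = 5.263 m/s.

5.26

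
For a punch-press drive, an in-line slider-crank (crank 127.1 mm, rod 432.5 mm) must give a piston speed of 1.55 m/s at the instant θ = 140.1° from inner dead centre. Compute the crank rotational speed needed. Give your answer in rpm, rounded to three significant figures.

For an in-line slider-crank, |v_piston| = rω|sinθ|·[1 + r cosθ/√(L² − r² sin²θ)].
With r = 0.1271 m, L = 0.4325 m, θ = 140.1°: the bracketed kinematic factor |dx/dθ| = 0.062812 m.
ω = v/|dx/dθ| = 1.55/0.062812 = 24.677 rad/s.
N = 60ω/(2π) = 235.65 rpm.

236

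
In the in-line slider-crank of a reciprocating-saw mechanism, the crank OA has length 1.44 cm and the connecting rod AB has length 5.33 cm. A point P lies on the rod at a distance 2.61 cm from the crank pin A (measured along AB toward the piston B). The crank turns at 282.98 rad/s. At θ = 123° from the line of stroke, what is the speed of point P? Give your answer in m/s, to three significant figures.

ω = 283 rad/s.  Crank-pin speed |V_A| = rω = 4.0749 m/s, perpendicular to OA.
Rod angle: sinφ = −(r/L) sinθ ⇒ φ = -13.096°; ω_rod = −rω cosθ/√(L²−r²sin²θ) = +42.751 rad/s.
V_P = V_A + ω_rod × AP, with AP = 0.0261 m along the rod.
Components: V_Px = −rω sinθ − a·ω_rod·sinφ = -3.1647 m/s;  V_Py = rω cosθ + a·ω_rod·cosφ = -1.1326 m/s.
|V_P| = √(V_Px² + V_Py²) = 3.3612 m/s.

3.36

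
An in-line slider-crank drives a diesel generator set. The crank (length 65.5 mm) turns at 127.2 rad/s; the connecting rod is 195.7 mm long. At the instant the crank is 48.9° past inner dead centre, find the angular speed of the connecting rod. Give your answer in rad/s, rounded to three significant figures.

ω = 127.2 rad/s
The rod makes angle φ with the slider axis where L sinφ = r sinθ; differentiating, L cosφ·φ̇ = r ω cosθ.
L cosφ = √(L² − r² sin²θ) = 0.18937 m.
|ω_rod| = r ω |cosθ| / √(L² − r² sin²θ) = 0.0655·127.2·0.65738/0.18937 = 28.922 rad/s.

28.9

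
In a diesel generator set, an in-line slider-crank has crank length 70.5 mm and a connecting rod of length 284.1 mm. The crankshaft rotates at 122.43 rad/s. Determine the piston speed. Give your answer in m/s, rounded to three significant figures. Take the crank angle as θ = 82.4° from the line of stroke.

8.85

ω = 122.4 rad/s
For an in-line slider-crank, x = r cosθ + √(L² − r² sin²θ), so v = −rω sinθ·[1 + r cosθ/√(L² − r² sin²θ)].
With r = 0.0705 m, L = 0.2841 m, θ = 82.4°: √(L² − r² sin²θ) = 0.27537 m.
v = −0.0705·122.4·0.99122·[1 + 0.0705·0.13226/0.27537] = -8.8452 m/s.
|v| = 8.8452 m/s.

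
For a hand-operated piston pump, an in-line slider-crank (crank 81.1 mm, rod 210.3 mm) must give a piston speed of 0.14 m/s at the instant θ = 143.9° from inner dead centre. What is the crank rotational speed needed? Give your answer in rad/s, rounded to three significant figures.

4.31

For an in-line slider-crank, |v_piston| = rω|sinθ|·[1 + r cosθ/√(L² − r² sin²θ)].
With r = 0.0811 m, L = 0.2103 m, θ = 143.9°: the bracketed kinematic factor |dx/dθ| = 0.032495 m.
ω = v/|dx/dθ| = 0.14/0.032495 = 4.3084 rad/s.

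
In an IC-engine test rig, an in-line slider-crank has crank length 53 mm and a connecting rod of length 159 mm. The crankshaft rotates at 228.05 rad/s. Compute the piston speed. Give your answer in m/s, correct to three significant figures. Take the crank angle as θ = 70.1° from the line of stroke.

ω = 228.1 rad/s
For an in-line slider-crank, x = r cosθ + √(L² − r² sin²θ), so v = −rω sinθ·[1 + r cosθ/√(L² − r² sin²θ)].
With r = 0.053 m, L = 0.159 m, θ = 70.1°: √(L² − r² sin²θ) = 0.15099 m.
v = −0.053·228.1·0.94029·[1 + 0.053·0.34038/0.15099] = -12.723 m/s.
|v| = 12.723 m/s.

12.7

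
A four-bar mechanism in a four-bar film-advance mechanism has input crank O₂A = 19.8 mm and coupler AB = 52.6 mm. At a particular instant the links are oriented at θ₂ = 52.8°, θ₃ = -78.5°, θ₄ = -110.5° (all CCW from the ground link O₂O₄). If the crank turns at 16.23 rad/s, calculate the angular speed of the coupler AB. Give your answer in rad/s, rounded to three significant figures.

3.31

ω₂ = 16.23 rad/s
Differentiating the loop-closure r₂e^{iθ₂}+r₃e^{iθ₃}=r₁+r₄e^{iθ₄} gives r₂ω₂e^{iθ₂}+r₃ω₃e^{iθ₃}=r₄ω₄e^{iθ₄}.
Eliminating the other unknown: ω₃ = r₂ω₂ sin(θ₄−θ₂) / [r₃ sin(θ₃−θ₄)].
Numerator sine = -0.28736; denominator sine = +0.52992.
Result = 0.0198·16.23·(-0.28736) / (0.0526·(+0.52992)) = -3.313 rad/s; magnitude 3.313 rad/s.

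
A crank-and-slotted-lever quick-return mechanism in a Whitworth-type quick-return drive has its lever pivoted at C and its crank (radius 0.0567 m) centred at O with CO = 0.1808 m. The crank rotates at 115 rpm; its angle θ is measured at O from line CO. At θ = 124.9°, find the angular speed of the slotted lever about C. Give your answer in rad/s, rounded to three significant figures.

1.32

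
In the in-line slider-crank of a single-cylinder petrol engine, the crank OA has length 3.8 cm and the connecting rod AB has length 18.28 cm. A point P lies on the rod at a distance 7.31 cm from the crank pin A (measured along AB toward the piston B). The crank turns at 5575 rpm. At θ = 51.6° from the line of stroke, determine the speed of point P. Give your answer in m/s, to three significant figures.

20.1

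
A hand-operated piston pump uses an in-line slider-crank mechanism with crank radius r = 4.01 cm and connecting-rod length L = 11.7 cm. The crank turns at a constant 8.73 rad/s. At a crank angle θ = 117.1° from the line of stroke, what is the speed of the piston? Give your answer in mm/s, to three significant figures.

ω = 8.73 rad/s
For an in-line slider-crank, x = r cosθ + √(L² − r² sin²θ), so v = −rω sinθ·[1 + r cosθ/√(L² − r² sin²θ)].
With r = 0.0401 m, L = 0.117 m, θ = 117.1°: √(L² − r² sin²θ) = 0.11142 m.
v = −0.0401·8.73·0.89021·[1 + 0.0401·-0.45554/0.11142] = -0.26055 m/s.
|v| = 0.26055 m/s = 260.55 mm/s.

261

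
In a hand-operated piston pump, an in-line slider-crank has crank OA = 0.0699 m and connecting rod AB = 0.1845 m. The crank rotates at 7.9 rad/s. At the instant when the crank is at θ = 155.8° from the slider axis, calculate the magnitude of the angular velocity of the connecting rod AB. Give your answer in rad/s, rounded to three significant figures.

2.76

ω = 7.9 rad/s
The rod makes angle φ with the slider axis where L sinφ = r sinθ; differentiating, L cosφ·φ̇ = r ω cosθ.
L cosφ = √(L² − r² sin²θ) = 0.18226 m.
|ω_rod| = r ω |cosθ| / √(L² − r² sin²θ) = 0.0699·7.9·0.91212/0.18226 = 2.7635 rad/s.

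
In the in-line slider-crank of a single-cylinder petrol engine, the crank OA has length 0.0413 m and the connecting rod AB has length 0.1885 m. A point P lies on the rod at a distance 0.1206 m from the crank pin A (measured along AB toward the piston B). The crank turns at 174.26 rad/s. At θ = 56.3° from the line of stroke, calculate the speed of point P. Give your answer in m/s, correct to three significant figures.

ω = 174.3 rad/s.  Crank-pin speed |V_A| = rω = 7.1969 m/s, perpendicular to OA.
Rod angle: sinφ = −(r/L) sinθ ⇒ φ = -10.503°; ω_rod = −rω cosθ/√(L²−r²sin²θ) = -21.545 rad/s.
V_P = V_A + ω_rod × AP, with AP = 0.1206 m along the rod.
Components: V_Px = −rω sinθ − a·ω_rod·sinφ = -6.4611 m/s;  V_Py = rω cosθ + a·ω_rod·cosφ = +1.4384 m/s.
|V_P| = √(V_Px² + V_Py²) = 6.6193 m/s.

6.62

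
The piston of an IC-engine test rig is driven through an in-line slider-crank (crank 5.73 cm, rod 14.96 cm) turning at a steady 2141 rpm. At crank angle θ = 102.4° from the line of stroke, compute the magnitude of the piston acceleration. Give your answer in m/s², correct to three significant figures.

1690

ω = 2π·2141/60 = 224.2 rad/s
x(θ) = r cosθ + √(L² − r² sin²θ); with ω constant, a = ω²·d²x/dθ².
d²x/dθ² = −r cosθ − r²(cos2θ)/√u − r⁴ sin²2θ/(4u^{3/2}),  u = L² − r² sin²θ = 0.0192483 m².
Substituting r = 0.0573 m, L = 0.1496 m, θ = 102.4°: d²x/dθ² = +0.03361 m.
a = ω²·d²x/dθ² = (224.2)²·(+0.03361) = +1689.5 m/s²;  |a| = 1689.5 m/s².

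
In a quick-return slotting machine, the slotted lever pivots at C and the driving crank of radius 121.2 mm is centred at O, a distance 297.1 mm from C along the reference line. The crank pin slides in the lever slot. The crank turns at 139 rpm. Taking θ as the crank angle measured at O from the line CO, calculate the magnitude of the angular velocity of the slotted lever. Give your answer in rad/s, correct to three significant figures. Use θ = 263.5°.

1.63

ω = 14.56 rad/s (from 139 rpm).
Crank pin A relative to C: A = (d + r cosθ, r sinθ); lever angle φ = atan2(r sinθ, d + r cosθ).
Differentiating tanφ: φ̇ = rω(d cosθ + r)/(d² + r² + 2dr cosθ).
d² + r² + 2dr cosθ = |CA|² = 0.0948053 m²;  d cosθ + r = +0.087567 m.
|ω_lever| = |0.1212·14.56·+0.087567| / 0.0948053 = 1.6295 rad/s.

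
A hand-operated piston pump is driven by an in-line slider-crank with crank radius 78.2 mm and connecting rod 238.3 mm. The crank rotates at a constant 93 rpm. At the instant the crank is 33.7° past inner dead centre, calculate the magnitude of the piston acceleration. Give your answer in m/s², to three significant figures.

7.18

ω = 2π·93/60 = 9.739 rad/s
x(θ) = r cosθ + √(L² − r² sin²θ); with ω constant, a = ω²·d²x/dθ².
d²x/dθ² = −r cosθ − r²(cos2θ)/√u − r⁴ sin²2θ/(4u^{3/2}),  u = L² − r² sin²θ = 0.0549043 m².
Substituting r = 0.0782 m, L = 0.2383 m, θ = 33.7°: d²x/dθ² = -0.075708 m.
a = ω²·d²x/dθ² = (9.739)²·(-0.075708) = -7.1806 m/s²;  |a| = 7.1806 m/s².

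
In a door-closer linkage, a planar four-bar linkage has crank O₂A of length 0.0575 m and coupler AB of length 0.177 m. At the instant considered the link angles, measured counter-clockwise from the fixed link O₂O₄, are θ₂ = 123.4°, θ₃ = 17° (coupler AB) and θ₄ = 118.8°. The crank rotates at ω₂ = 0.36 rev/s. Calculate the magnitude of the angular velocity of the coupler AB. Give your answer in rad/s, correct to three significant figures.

0.0602

ω₂ = 2.262 rad/s (from 0.36 rev/s).
Differentiating the loop-closure r₂e^{iθ₂}+r₃e^{iθ₃}=r₁+r₄e^{iθ₄} gives r₂ω₂e^{iθ₂}+r₃ω₃e^{iθ₃}=r₄ω₄e^{iθ₄}.
Eliminating the other unknown: ω₃ = r₂ω₂ sin(θ₄−θ₂) / [r₃ sin(θ₃−θ₄)].
Numerator sine = -0.08020; denominator sine = -0.97887.
Result = 0.0575·2.262·(-0.08020) / (0.177·(-0.97887)) = +0.060203 rad/s; magnitude 0.060203 rad/s.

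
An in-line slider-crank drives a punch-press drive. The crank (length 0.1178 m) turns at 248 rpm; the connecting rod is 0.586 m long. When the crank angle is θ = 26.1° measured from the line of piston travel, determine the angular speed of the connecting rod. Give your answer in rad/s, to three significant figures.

4.71

ω = 25.97 rad/s (converted from 248 rpm).
The rod makes angle φ with the slider axis where L sinφ = r sinθ; differentiating, L cosφ·φ̇ = r ω cosθ.
L cosφ = √(L² − r² sin²θ) = 0.5837 m.
|ω_rod| = r ω |cosθ| / √(L² − r² sin²θ) = 0.1178·25.97·0.89803/0.5837 = 4.7068 rad/s.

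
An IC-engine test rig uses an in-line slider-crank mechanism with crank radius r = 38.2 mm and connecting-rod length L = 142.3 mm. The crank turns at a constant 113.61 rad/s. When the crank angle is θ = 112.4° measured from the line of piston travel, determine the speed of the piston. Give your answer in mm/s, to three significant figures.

3590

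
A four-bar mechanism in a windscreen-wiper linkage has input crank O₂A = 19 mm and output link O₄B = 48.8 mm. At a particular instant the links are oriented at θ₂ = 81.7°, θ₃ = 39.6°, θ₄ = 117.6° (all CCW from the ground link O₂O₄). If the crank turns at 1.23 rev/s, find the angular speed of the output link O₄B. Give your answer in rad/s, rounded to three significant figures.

2.06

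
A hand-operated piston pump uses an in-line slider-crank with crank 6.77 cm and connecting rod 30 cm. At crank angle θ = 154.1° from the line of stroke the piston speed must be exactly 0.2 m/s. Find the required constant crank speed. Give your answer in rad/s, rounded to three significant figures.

For an in-line slider-crank, |v_piston| = rω|sinθ|·[1 + r cosθ/√(L² − r² sin²θ)].
With r = 0.0677 m, L = 0.3 m, θ = 154.1°: the bracketed kinematic factor |dx/dθ| = 0.023539 m.
ω = v/|dx/dθ| = 0.2/0.023539 = 8.4965 rad/s.

8.50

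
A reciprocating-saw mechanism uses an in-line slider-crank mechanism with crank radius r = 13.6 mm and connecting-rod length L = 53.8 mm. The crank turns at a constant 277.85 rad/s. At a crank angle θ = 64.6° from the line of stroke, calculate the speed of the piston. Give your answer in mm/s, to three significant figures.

3790

ω = 277.9 rad/s
For an in-line slider-crank, x = r cosθ + √(L² − r² sin²θ), so v = −rω sinθ·[1 + r cosθ/√(L² − r² sin²θ)].
With r = 0.0136 m, L = 0.0538 m, θ = 64.6°: √(L² − r² sin²θ) = 0.052379 m.
v = −0.0136·277.9·0.90334·[1 + 0.0136·0.42894/0.052379] = -3.7937 m/s.
|v| = 3.7937 m/s = 3793.7 mm/s.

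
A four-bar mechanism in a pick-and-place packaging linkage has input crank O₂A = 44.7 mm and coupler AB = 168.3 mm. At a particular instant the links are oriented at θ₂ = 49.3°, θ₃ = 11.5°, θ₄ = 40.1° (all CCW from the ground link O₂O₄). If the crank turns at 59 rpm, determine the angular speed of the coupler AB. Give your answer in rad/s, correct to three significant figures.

0.548

ω₂ = 6.178 rad/s (from 59 rpm).
Differentiating the loop-closure r₂e^{iθ₂}+r₃e^{iθ₃}=r₁+r₄e^{iθ₄} gives r₂ω₂e^{iθ₂}+r₃ω₃e^{iθ₃}=r₄ω₄e^{iθ₄}.
Eliminating the other unknown: ω₃ = r₂ω₂ sin(θ₄−θ₂) / [r₃ sin(θ₃−θ₄)].
Numerator sine = -0.15988; denominator sine = -0.47869.
Result = 0.0447·6.178·(-0.15988) / (0.1683·(-0.47869)) = +0.54808 rad/s; magnitude 0.54808 rad/s.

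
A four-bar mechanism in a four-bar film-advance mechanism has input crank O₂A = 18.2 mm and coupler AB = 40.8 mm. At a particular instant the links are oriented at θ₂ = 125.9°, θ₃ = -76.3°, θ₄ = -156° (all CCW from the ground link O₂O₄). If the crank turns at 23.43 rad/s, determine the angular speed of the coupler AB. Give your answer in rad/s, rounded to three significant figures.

10.4

ω₂ = 23.43 rad/s
Differentiating the loop-closure r₂e^{iθ₂}+r₃e^{iθ₃}=r₁+r₄e^{iθ₄} gives r₂ω₂e^{iθ₂}+r₃ω₃e^{iθ₃}=r₄ω₄e^{iθ₄}.
Eliminating the other unknown: ω₃ = r₂ω₂ sin(θ₄−θ₂) / [r₃ sin(θ₃−θ₄)].
Numerator sine = +0.97851; denominator sine = +0.98389.
Result = 0.0182·23.43·(+0.97851) / (0.0408·(+0.98389)) = +10.395 rad/s; magnitude 10.395 rad/s.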